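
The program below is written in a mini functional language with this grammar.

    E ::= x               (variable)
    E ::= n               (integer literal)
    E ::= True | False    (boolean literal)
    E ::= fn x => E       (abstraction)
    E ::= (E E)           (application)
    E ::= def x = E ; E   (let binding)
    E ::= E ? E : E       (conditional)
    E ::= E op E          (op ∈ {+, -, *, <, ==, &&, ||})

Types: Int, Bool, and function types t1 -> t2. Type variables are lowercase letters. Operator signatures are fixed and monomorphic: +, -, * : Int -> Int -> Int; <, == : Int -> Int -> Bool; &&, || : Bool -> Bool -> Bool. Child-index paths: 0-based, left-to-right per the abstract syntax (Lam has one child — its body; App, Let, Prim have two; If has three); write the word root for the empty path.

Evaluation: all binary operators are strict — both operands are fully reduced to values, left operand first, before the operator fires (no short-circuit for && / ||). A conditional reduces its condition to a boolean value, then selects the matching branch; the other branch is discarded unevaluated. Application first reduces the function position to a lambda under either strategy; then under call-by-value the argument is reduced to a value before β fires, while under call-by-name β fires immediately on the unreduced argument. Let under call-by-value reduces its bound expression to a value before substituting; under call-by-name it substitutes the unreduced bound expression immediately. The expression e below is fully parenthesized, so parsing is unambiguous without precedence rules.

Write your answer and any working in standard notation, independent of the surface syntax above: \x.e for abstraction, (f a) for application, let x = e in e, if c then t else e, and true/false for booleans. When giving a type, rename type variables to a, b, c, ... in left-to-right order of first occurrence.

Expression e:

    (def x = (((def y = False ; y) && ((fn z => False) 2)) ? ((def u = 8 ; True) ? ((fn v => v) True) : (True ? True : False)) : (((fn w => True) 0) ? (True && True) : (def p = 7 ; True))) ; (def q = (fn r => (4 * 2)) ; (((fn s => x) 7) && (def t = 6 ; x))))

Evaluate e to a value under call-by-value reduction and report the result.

Working:
step 0: (let x = (if ((let y = false in y) && ((\z.false) 2)) then (if (let u = 8 in true) then ((\v.v) true) else (if true then true else false)) else (if ((\w.true) 0) then (true && true) else (let p = 7 in true))) in (let q = (\r.(4 * 2)) in (((\s.x) 7) && (let t = 6 in x))))
step 1: [let@0.0.0] (let x = (if (false && ((\z.false) 2)) then (if (let u = 8 in true) then ((\v.v) true) else (if true then true else false)) else (if ((\w.true) 0) then (true && true) else (let p = 7 in true))) in (let q = (\r.(4 * 2)) in (((\s.x) 7) && (let t = 6 in x))))
step 2: [beta@0.0.1] (let x = (if (false && false) then (if (let u = 8 in true) then ((\v.v) true) else (if true then true else false)) else (if ((\w.true) 0) then (true && true) else (let p = 7 in true))) in (let q = (\r.(4 * 2)) in (((\s.x) 7) && (let t = 6 in x))))
step 3: [delta@0.0] (let x = (if false then (if (let u = 8 in true) then ((\v.v) true) else (if true then true else false)) else (if ((\w.true) 0) then (true && true) else (let p = 7 in true))) in (let q = (\r.(4 * 2)) in (((\s.x) 7) && (let t = 6 in x))))
step 4: [if@0] (let x = (if ((\w.true) 0) then (true && true) else (let p = 7 in true)) in (let q = (\r.(4 * 2)) in (((\s.x) 7) && (let t = 6 in x))))
step 5: [beta@0.0] (let x = (if true then (true && true) else (let p = 7 in true)) in (let q = (\r.(4 * 2)) in (((\s.x) 7) && (let t = 6 in x))))
step 6: [if@0] (let x = (true && true) in (let q = (\r.(4 * 2)) in (((\s.x) 7) && (let t = 6 in x))))
step 7: [delta@0] (let x = true in (let q = (\r.(4 * 2)) in (((\s.x) 7) && (let t = 6 in x))))
step 8: [let@root] (let q = (\r.(4 * 2)) in (((\s.true) 7) && (let t = 6 in true)))
step 9: [let@root] (((\s.true) 7) && (let t = 6 in true))
step 10: [beta@0] (true && (let t = 6 in true))
step 11: [let@1] (true && true)
step 12: [delta@root] true

Answer: true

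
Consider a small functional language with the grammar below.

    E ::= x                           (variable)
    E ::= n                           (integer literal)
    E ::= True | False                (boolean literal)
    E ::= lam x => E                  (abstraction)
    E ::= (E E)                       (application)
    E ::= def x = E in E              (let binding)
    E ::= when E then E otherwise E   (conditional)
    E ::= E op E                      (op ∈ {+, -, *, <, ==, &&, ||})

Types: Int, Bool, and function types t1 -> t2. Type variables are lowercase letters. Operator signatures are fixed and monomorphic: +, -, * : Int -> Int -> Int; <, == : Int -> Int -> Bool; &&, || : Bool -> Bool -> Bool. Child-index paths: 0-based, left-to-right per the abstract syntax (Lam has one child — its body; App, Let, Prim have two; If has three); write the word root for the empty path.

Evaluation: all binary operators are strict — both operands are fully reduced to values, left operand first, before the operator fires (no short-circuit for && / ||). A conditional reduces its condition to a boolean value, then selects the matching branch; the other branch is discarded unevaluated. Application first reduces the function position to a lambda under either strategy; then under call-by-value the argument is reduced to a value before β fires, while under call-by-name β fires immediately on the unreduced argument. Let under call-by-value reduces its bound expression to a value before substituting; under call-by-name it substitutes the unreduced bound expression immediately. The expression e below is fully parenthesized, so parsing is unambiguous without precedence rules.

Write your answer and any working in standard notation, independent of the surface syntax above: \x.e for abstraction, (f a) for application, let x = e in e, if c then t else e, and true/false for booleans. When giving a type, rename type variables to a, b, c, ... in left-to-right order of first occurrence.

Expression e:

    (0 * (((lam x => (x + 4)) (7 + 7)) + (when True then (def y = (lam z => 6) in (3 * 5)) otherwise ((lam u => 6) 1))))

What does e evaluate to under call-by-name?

Derivation:
step 0: (0 * (((\x.(x + 4)) (7 + 7)) + (if true then (let y = (\z.6) in (3 * 5)) else ((\u.6) 1))))
step 1: [beta@1.0] (0 * (((7 + 7) + 4) + (if true then (let y = (\z.6) in (3 * 5)) else ((\u.6) 1))))
step 2: [delta@1.0.0] (0 * ((14 + 4) + (if true then (let y = (\z.6) in (3 * 5)) else ((\u.6) 1))))
step 3: [delta@1.0] (0 * (18 + (if true then (let y = (\z.6) in (3 * 5)) else ((\u.6) 1))))
step 4: [if@1.1] (0 * (18 + (let y = (\z.6) in (3 * 5))))
step 5: [let@1.1] (0 * (18 + (3 * 5)))
step 6: [delta@1.1] (0 * (18 + 15))
step 7: [delta@1] (0 * 33)
step 8: [delta@root] 0

Answer: 0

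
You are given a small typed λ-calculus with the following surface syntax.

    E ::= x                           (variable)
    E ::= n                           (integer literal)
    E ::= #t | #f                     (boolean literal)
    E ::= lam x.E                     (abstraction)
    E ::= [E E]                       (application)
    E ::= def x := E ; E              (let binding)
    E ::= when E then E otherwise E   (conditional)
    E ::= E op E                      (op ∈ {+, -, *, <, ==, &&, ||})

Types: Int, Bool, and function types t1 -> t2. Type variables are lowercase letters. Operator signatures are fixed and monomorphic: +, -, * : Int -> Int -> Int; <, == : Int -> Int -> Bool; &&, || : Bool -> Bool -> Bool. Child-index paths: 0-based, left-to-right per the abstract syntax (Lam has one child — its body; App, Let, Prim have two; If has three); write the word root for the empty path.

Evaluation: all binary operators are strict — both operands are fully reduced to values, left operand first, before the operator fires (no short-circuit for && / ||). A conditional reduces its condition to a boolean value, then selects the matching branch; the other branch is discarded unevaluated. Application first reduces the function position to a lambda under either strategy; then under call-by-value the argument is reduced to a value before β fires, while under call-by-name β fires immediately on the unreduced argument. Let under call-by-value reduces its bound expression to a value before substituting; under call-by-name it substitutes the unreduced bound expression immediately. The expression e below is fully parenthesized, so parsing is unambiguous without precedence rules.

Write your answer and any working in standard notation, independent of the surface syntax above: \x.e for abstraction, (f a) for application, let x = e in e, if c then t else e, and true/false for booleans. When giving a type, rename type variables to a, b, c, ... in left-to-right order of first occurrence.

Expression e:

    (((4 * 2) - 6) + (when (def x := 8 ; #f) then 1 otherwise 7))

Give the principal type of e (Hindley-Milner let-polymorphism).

Working:
  unify Int ~ Int
  unify Int ~ Int
  unify Int ~ Int
  unify Int ~ Int
  unify Int ~ Int
let x : Int
  unify Bool ~ Bool
  unify Int ~ Int
  unify Int ~ Int

Answer: Int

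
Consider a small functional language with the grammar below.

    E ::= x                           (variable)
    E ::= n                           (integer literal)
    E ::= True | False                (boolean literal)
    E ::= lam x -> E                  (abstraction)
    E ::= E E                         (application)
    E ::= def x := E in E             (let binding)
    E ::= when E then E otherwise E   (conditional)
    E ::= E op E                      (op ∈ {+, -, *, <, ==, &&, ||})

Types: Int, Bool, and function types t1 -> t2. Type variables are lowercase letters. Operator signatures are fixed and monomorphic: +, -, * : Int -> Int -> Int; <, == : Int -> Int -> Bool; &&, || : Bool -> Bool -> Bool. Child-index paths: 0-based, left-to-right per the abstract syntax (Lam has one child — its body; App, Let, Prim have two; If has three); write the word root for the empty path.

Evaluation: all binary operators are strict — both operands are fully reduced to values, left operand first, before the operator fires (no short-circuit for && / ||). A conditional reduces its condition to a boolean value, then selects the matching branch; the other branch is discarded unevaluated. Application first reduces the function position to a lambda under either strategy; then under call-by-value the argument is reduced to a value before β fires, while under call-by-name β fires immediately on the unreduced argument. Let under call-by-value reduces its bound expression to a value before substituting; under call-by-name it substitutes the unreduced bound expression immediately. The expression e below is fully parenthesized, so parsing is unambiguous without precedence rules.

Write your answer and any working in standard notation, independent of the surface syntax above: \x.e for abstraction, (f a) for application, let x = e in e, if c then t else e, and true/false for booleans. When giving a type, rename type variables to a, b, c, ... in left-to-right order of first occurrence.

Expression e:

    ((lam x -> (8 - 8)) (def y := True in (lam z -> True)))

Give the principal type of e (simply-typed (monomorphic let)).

Derivation:
  unify Int ~ Int
  unify Int ~ Int
\x._ : a -> Int
let y : Bool
\z._ : b -> Bool
  unify a -> Int ~ (b -> Bool) -> c
  unify a ~ b -> Bool
  unify Int ~ c
_ _ : Int

Answer: Int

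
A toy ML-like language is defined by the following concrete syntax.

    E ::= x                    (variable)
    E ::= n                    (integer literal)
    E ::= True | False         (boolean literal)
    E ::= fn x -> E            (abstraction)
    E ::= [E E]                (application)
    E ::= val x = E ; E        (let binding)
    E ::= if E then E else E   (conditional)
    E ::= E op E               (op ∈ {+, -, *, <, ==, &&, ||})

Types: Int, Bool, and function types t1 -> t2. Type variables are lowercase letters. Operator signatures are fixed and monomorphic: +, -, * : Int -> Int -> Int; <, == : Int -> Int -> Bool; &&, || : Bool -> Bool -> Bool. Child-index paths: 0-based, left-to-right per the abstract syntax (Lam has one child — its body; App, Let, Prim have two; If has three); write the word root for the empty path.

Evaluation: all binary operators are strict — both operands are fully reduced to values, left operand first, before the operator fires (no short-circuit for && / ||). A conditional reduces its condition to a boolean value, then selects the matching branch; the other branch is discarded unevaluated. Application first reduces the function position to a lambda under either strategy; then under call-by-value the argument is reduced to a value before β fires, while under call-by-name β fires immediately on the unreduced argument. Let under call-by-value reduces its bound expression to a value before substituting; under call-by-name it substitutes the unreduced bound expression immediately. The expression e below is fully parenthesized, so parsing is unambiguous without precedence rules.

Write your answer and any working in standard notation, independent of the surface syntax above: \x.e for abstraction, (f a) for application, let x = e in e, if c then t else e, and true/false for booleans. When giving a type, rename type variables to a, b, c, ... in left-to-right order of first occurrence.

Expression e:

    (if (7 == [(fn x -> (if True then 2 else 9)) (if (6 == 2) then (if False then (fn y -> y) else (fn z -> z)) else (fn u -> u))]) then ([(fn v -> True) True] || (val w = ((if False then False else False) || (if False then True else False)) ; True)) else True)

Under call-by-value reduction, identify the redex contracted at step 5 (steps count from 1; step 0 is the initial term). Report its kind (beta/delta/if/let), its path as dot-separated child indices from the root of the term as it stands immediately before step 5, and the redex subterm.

Trace:
step 0: (if (7 == ((\x.(if true then 2 else 9)) (if (6 == 2) then (if false then (\y.y) else (\z.z)) else (\u.u)))) then (((\v.true) true) || (let w = ((if false then false else false) || (if false then true else false)) in true)) else true)
step 1: [delta@0.1.1.0] (if (7 == ((\x.(if true then 2 else 9)) (if false then (if false then (\y.y) else (\z.z)) else (\u.u)))) then (((\v.true) true) || (let w = ((if false then false else false) || (if false then true else false)) in true)) else true)
step 2: [if@0.1.1] (if (7 == ((\x.(if true then 2 else 9)) (\u.u))) then (((\v.true) true) || (let w = ((if false then false else false) || (if false then true else false)) in true)) else true)
step 3: [beta@0.1] (if (7 == (if true then 2 else 9)) then (((\v.true) true) || (let w = ((if false then false else false) || (if false then true else false)) in true)) else true)
step 4: [if@0.1] (if (7 == 2) then (((\v.true) true) || (let w = ((if false then false else false) || (if false then true else false)) in true)) else true)
step 5: [delta@0] (if false then (((\v.true) true) || (let w = ((if false then false else false) || (if false then true else false)) in true)) else true)

Answer: delta at 0 : (7 == 2)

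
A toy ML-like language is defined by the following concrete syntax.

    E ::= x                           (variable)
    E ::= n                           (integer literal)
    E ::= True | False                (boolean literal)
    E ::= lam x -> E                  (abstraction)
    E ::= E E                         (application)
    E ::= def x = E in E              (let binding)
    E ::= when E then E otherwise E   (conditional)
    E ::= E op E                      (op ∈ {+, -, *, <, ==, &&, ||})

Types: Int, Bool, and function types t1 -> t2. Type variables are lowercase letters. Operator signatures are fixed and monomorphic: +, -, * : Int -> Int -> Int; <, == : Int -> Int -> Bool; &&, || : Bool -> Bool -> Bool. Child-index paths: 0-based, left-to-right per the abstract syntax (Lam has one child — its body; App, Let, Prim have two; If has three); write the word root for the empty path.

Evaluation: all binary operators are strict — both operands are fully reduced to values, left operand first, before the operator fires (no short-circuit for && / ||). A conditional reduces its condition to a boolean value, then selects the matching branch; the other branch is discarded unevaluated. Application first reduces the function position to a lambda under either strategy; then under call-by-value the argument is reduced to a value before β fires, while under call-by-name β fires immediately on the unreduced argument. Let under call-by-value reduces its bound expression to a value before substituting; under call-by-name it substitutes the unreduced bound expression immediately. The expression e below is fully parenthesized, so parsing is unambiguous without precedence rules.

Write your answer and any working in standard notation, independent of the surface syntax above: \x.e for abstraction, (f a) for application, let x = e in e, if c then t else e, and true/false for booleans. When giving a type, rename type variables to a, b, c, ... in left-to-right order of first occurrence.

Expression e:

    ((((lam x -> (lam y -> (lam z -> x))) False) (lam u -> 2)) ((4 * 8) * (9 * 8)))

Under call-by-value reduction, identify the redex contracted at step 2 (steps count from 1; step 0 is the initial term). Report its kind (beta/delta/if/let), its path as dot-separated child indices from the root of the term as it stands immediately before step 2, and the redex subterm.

Answer: beta at 0 : ((\y.(\z.false)) (\u.2))

Trace:
step 0: ((((\x.(\y.(\z.x))) false) (\u.2)) ((4 * 8) * (9 * 8)))
step 1: [beta@0.0] (((\y.(\z.false)) (\u.2)) ((4 * 8) * (9 * 8)))
step 2: [beta@0] ((\z.false) ((4 * 8) * (9 * 8)))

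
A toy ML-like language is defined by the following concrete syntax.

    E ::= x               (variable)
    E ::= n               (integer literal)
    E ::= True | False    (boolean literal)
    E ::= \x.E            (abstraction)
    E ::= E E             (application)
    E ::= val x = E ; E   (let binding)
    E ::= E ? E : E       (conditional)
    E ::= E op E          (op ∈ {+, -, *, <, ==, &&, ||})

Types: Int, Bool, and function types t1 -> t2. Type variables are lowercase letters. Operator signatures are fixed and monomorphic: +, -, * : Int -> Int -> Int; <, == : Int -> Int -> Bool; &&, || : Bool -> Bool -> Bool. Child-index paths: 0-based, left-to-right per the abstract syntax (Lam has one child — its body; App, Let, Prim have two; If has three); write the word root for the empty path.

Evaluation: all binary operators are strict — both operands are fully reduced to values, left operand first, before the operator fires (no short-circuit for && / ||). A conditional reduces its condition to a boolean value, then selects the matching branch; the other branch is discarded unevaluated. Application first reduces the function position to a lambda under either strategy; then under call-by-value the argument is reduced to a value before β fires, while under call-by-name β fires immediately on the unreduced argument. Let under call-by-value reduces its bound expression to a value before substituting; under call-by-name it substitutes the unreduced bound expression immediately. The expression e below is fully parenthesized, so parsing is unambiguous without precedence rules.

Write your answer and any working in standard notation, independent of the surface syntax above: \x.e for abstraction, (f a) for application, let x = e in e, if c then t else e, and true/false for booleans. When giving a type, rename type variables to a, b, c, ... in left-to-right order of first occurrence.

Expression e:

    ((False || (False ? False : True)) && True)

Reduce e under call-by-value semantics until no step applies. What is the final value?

Trace:
step 0: ((false || (if false then false else true)) && true)
step 1: [if@0.1] ((false || true) && true)
step 2: [delta@0] (true && true)
step 3: [delta@root] true

Answer: true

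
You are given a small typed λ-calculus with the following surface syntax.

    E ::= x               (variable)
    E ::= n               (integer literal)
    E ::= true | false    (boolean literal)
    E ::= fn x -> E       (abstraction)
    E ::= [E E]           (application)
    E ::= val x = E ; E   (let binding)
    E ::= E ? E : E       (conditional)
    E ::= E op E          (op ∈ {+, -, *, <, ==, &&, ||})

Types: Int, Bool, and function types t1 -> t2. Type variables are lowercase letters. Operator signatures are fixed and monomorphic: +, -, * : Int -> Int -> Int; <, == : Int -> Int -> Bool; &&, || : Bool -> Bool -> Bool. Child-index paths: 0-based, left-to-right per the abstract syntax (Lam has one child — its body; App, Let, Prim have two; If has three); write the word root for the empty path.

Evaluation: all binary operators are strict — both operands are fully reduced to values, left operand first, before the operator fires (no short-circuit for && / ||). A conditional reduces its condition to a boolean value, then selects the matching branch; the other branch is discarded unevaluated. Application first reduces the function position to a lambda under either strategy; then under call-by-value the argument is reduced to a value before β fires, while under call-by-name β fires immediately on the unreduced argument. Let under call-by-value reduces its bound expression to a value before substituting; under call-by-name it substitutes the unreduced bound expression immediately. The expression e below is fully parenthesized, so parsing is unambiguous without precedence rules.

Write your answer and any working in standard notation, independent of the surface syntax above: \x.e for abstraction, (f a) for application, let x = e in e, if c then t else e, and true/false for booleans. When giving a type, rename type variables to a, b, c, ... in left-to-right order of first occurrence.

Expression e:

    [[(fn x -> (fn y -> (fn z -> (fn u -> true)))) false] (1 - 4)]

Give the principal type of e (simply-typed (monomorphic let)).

Answer: a -> b -> Bool

Trace:
\u._ : d -> Bool
\z._ : c -> d -> Bool
\y._ : b -> c -> d -> Bool
\x._ : a -> b -> c -> d -> Bool
  unify a -> b -> c -> d -> Bool ~ Bool -> e
  unify a ~ Bool
  unify b -> c -> d -> Bool ~ e
_ _ : b -> c -> d -> Bool
  unify Int ~ Int
  unify Int ~ Int
  unify b -> c -> d -> Bool ~ Int -> f
  unify b ~ Int
  unify c -> d -> Bool ~ f
_ _ : c -> d -> Bool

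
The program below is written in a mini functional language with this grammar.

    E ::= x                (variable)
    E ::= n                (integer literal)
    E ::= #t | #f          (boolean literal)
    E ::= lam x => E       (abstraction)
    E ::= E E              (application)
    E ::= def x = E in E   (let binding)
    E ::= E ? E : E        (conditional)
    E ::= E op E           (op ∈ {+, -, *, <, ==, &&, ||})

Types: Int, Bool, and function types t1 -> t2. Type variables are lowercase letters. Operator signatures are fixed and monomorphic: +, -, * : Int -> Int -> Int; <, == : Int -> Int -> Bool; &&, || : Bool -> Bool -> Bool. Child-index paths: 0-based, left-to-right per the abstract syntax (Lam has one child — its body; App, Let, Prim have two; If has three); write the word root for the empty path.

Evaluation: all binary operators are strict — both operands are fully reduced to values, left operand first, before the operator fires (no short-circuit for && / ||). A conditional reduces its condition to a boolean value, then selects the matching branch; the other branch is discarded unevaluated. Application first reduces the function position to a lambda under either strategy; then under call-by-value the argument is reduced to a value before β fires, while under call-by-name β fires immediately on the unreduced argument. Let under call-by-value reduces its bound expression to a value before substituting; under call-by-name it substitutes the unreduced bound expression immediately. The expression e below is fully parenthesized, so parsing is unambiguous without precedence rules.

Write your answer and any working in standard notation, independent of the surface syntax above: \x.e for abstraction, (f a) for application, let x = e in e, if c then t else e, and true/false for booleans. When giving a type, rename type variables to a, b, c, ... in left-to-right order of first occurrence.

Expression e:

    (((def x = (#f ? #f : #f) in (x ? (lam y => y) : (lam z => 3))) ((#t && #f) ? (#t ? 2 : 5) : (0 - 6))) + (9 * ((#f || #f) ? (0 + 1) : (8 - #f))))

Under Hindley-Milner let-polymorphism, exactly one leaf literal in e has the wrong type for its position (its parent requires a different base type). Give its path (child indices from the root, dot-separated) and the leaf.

Answer: 1.1.2.1 : false

Derivation:
  unify Bool ~ Bool
  unify Bool ~ Bool
let x : Bool
x : Bool
  unify Bool ~ Bool
y : a
\y._ : a -> a
\z._ : b -> Int
  unify a -> a ~ b -> Int
  unify a ~ b
  unify b ~ Int
  unify Bool ~ Bool
  unify Bool ~ Bool
  unify Bool ~ Bool
  unify Bool ~ Bool
  unify Int ~ Int
  unify Int ~ Int
  unify Int ~ Int
  unify Int ~ Int
  unify Int -> Int ~ Int -> c
  unify Int ~ Int
  unify Int ~ c
_ _ : Int
  unify Int ~ Int
  unify Int ~ Int
  unify Bool ~ Bool
  unify Bool ~ Bool
  unify Bool ~ Bool
  unify Int ~ Int
  unify Int ~ Int
  unify Int ~ Int
  unify Bool ~ Int
  FAIL: mismatch Bool ~ Int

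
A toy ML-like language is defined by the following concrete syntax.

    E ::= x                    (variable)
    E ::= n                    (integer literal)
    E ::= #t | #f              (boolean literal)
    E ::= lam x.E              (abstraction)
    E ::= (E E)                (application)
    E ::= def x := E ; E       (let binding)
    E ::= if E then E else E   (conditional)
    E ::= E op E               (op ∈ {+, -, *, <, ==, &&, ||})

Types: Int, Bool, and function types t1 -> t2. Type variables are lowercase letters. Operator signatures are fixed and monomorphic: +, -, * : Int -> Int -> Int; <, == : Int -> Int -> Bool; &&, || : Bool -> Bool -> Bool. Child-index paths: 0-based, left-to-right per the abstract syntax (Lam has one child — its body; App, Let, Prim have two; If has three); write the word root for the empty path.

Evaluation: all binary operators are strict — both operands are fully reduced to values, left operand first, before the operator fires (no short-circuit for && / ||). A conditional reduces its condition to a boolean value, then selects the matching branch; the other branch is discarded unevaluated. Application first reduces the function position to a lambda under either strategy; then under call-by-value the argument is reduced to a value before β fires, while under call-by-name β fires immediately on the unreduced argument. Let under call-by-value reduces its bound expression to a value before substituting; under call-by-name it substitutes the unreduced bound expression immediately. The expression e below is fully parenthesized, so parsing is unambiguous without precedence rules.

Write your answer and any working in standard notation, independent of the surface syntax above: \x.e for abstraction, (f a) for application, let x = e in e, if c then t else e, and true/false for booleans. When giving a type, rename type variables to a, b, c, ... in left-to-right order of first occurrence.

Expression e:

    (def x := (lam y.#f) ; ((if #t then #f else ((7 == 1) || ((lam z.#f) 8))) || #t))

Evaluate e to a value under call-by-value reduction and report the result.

Derivation:
step 0: (let x = (\y.false) in ((if true then false else ((7 == 1) || ((\z.false) 8))) || true))
step 1: [let@root] ((if true then false else ((7 == 1) || ((\z.false) 8))) || true)
step 2: [if@0] (false || true)
step 3: [delta@root] true

Answer: true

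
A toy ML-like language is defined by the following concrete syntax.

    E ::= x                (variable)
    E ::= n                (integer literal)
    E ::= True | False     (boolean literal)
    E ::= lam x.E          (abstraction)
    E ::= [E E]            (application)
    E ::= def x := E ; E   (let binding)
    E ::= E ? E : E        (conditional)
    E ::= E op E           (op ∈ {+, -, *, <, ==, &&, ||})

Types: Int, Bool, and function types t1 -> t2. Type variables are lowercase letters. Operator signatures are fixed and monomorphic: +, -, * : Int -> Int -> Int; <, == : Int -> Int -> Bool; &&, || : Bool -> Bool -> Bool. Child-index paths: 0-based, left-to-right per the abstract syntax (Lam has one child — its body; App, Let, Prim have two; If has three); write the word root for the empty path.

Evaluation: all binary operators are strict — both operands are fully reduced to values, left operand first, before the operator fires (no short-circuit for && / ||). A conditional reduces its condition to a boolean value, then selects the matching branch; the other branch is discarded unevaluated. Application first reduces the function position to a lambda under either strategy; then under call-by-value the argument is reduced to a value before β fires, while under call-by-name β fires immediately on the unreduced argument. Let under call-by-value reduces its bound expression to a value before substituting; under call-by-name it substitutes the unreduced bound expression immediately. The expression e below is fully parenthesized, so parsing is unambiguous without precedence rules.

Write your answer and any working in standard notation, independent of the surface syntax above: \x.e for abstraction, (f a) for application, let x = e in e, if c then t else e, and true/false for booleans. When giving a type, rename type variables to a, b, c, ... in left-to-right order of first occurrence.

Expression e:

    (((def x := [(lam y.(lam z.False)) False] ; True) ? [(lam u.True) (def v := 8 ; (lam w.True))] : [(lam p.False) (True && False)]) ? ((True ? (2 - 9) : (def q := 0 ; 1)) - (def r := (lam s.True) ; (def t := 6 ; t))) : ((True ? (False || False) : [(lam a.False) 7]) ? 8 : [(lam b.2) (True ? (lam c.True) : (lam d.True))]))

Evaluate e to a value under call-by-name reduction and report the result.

Trace:
step 0: (if (if (let x = ((\y.(\z.false)) false) in true) then ((\u.true) (let v = 8 in (\w.true))) else ((\p.false) (true && false))) then ((if true then (2 - 9) else (let q = 0 in 1)) - (let r = (\s.true) in (let t = 6 in t))) else (if (if true then (false || false) else ((\a.false) 7)) then 8 else ((\b.2) (if true then (\c.true) else (\d.true)))))
step 1: [let@0.0] (if (if true then ((\u.true) (let v = 8 in (\w.true))) else ((\p.false) (true && false))) then ((if true then (2 - 9) else (let q = 0 in 1)) - (let r = (\s.true) in (let t = 6 in t))) else (if (if true then (false || false) else ((\a.false) 7)) then 8 else ((\b.2) (if true then (\c.true) else (\d.true)))))
step 2: [if@0] (if ((\u.true) (let v = 8 in (\w.true))) then ((if true then (2 - 9) else (let q = 0 in 1)) - (let r = (\s.true) in (let t = 6 in t))) else (if (if true then (false || false) else ((\a.false) 7)) then 8 else ((\b.2) (if true then (\c.true) else (\d.true)))))
step 3: [beta@0] (if true then ((if true then (2 - 9) else (let q = 0 in 1)) - (let r = (\s.true) in (let t = 6 in t))) else (if (if true then (false || false) else ((\a.false) 7)) then 8 else ((\b.2) (if true then (\c.true) else (\d.true)))))
step 4: [if@root] ((if true then (2 - 9) else (let q = 0 in 1)) - (let r = (\s.true) in (let t = 6 in t)))
step 5: [if@0] ((2 - 9) - (let r = (\s.true) in (let t = 6 in t)))
step 6: [delta@0] (-7 - (let r = (\s.true) in (let t = 6 in t)))
step 7: [let@1] (-7 - (let t = 6 in t))
step 8: [let@1] (-7 - 6)
step 9: [delta@root] -13

Answer: -13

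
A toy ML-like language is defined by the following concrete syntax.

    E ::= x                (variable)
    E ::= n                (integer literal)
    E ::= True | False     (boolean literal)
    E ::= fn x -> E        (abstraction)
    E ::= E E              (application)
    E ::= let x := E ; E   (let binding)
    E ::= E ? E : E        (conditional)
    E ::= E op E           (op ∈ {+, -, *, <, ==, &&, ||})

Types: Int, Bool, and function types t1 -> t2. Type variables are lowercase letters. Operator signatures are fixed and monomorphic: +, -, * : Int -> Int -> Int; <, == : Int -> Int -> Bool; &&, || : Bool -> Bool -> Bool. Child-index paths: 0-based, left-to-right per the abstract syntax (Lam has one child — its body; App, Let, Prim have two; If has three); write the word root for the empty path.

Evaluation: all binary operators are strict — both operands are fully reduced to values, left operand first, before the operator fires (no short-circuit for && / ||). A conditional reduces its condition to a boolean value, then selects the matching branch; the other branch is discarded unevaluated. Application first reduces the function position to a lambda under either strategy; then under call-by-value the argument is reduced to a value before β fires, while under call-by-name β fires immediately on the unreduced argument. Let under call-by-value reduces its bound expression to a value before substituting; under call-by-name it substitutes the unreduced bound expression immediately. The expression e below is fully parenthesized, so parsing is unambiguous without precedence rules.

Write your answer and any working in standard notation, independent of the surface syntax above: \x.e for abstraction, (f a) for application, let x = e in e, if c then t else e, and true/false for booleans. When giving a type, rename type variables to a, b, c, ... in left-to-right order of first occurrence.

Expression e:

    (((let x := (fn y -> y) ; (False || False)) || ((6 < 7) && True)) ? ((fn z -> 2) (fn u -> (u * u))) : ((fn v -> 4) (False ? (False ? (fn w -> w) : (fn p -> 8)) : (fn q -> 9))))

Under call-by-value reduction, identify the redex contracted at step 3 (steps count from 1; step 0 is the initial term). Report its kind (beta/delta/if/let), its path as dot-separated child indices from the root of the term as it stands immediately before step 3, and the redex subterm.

Derivation:
step 0: (if ((let x = (\y.y) in (false || false)) || ((6 < 7) && true)) then ((\z.2) (\u.(u * u))) else ((\v.4) (if false then (if false then (\w.w) else (\p.8)) else (\q.9))))
step 1: [let@0.0] (if ((false || false) || ((6 < 7) && true)) then ((\z.2) (\u.(u * u))) else ((\v.4) (if false then (if false then (\w.w) else (\p.8)) else (\q.9))))
step 2: [delta@0.0] (if (false || ((6 < 7) && true)) then ((\z.2) (\u.(u * u))) else ((\v.4) (if false then (if false then (\w.w) else (\p.8)) else (\q.9))))
step 3: [delta@0.1.0] (if (false || (true && true)) then ((\z.2) (\u.(u * u))) else ((\v.4) (if false then (if false then (\w.w) else (\p.8)) else (\q.9))))

Answer: delta at 0.1.0 : (6 < 7)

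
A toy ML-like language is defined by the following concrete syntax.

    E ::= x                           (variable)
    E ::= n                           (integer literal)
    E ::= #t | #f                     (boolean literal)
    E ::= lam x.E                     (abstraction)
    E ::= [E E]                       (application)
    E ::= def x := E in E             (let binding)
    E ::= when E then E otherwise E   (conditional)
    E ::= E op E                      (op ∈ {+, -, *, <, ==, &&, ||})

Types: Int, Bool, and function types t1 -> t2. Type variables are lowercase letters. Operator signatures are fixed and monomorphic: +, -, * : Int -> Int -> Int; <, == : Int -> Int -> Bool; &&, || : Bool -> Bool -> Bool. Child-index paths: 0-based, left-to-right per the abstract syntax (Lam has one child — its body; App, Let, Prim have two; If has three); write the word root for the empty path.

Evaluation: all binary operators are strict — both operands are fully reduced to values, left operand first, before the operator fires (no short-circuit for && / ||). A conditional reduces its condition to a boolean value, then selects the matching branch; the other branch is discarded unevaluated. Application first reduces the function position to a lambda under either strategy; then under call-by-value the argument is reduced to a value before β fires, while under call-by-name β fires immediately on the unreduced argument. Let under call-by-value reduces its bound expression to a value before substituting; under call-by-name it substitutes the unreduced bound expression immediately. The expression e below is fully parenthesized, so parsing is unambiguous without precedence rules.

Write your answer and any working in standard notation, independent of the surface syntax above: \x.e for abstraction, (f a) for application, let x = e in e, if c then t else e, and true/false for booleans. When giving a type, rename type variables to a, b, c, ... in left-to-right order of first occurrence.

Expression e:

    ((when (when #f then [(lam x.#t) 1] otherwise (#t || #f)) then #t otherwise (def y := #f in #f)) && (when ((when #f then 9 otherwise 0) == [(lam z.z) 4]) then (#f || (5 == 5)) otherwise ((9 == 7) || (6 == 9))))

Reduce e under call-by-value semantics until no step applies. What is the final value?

Working:
step 0: ((if (if false then ((\x.true) 1) else (true || false)) then true else (let y = false in false)) && (if ((if false then 9 else 0) == ((\z.z) 4)) then (false || (5 == 5)) else ((9 == 7) || (6 == 9))))
step 1: [if@0.0] ((if (true || false) then true else (let y = false in false)) && (if ((if false then 9 else 0) == ((\z.z) 4)) then (false || (5 == 5)) else ((9 == 7) || (6 == 9))))
step 2: [delta@0.0] ((if true then true else (let y = false in false)) && (if ((if false then 9 else 0) == ((\z.z) 4)) then (false || (5 == 5)) else ((9 == 7) || (6 == 9))))
step 3: [if@0] (true && (if ((if false then 9 else 0) == ((\z.z) 4)) then (false || (5 == 5)) else ((9 == 7) || (6 == 9))))
step 4: [if@1.0.0] (true && (if (0 == ((\z.z) 4)) then (false || (5 == 5)) else ((9 == 7) || (6 == 9))))
step 5: [beta@1.0.1] (true && (if (0 == 4) then (false || (5 == 5)) else ((9 == 7) || (6 == 9))))
step 6: [delta@1.0] (true && (if false then (false || (5 == 5)) else ((9 == 7) || (6 == 9))))
step 7: [if@1] (true && ((9 == 7) || (6 == 9)))
step 8: [delta@1.0] (true && (false || (6 == 9)))
step 9: [delta@1.1] (true && (false || false))
step 10: [delta@1] (true && false)
step 11: [delta@root] false

Answer: false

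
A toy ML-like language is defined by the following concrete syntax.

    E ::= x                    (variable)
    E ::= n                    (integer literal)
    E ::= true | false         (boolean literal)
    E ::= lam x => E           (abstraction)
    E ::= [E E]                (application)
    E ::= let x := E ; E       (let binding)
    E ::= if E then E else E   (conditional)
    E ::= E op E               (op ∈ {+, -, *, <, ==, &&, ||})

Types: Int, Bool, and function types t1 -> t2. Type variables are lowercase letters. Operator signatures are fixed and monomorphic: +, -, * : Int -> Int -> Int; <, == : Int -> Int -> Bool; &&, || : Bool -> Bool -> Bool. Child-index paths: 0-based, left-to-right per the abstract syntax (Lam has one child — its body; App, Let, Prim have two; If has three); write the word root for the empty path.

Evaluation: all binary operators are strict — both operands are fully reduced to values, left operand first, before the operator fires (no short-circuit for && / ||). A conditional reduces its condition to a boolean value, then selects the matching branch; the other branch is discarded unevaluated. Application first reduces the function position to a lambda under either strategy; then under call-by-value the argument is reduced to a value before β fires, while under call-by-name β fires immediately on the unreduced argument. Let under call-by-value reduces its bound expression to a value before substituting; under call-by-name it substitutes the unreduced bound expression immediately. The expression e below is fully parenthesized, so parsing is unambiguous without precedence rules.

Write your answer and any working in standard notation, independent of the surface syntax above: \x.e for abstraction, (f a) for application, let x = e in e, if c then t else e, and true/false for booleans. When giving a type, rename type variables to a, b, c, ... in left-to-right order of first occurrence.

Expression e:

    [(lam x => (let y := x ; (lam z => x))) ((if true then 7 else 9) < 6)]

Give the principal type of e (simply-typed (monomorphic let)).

Derivation:
x : a
let y : a
x : a
\z._ : b -> a
\x._ : a -> b -> a
  unify Bool ~ Bool
  unify Int ~ Int
  unify Int ~ Int
  unify Int ~ Int
  unify a -> b -> a ~ Bool -> c
  unify a ~ Bool
  unify b -> Bool ~ c
_ _ : b -> Bool

Answer: a -> Bool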